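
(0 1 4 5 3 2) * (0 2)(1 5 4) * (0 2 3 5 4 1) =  (0 4 1)(2 3)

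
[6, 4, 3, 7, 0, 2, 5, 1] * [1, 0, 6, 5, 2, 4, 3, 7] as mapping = [0→3, 1→2, 2→5, 3→7, 4→1, 5→6, 6→4, 7→0] 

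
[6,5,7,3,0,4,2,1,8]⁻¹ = [4,7,6,3,5,1,0,2,8]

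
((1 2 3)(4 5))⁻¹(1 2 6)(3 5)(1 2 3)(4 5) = (1 4)(2 3 6)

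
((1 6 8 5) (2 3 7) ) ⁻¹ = (1 5 8 6) (2 7 3) 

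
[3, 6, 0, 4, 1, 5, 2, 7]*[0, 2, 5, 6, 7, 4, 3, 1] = [6, 3, 0, 7, 2, 4, 5, 1]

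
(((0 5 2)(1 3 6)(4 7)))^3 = (4 7)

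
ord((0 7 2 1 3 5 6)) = 7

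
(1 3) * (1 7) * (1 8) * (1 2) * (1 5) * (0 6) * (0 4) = (0 6 4)(1 3 7 8 2 5)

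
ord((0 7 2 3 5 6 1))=7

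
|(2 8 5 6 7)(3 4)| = 10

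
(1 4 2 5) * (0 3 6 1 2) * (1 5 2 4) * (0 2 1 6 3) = (1 6 5 4 2)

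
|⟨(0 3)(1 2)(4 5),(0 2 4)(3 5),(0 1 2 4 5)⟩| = 720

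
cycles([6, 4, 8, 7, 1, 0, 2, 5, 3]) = (0 6 2 8 3 7 5)(1 4)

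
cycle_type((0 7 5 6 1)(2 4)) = 2.5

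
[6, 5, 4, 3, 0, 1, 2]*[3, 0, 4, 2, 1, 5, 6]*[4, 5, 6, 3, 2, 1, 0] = [0, 1, 5, 6, 3, 4, 2]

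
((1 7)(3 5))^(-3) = (1 7)(3 5)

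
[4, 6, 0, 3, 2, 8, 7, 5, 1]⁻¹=[2, 8, 4, 3, 0, 7, 1, 6, 5]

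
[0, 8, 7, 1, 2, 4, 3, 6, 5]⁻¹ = [0, 3, 4, 6, 5, 8, 7, 2, 1]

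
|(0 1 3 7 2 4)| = 6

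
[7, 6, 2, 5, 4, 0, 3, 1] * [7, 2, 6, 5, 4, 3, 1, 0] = [0, 1, 6, 3, 4, 7, 5, 2]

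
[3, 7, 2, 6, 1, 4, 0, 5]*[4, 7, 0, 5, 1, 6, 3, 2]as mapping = [0→5, 1→2, 2→0, 3→3, 4→7, 5→1, 6→4, 7→6]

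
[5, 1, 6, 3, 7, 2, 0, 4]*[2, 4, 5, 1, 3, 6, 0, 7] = [6, 4, 0, 1, 7, 5, 2, 3]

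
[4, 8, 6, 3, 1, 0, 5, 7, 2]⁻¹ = [5, 4, 8, 3, 0, 6, 2, 7, 1]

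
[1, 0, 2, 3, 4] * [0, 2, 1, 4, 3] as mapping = [0→2, 1→0, 2→1, 3→4, 4→3] 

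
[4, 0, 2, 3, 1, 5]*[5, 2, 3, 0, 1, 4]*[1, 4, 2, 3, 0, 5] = [4, 5, 3, 1, 2, 0]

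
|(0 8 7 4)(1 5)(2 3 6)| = 12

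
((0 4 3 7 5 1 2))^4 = (0 5 4 1 3 2 7)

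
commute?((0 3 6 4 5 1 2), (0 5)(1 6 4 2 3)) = no:(0 3 6 4 5 1 2) * (0 5)(1 6 4 2 3) = (0 1 3 4)(2 5 6), (0 5)(1 6 4 2 3) * (0 3 6 4 5 1 2) = (0 1 4)(2 6 5 3)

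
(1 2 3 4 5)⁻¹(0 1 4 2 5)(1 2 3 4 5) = (0 2 5 3 1)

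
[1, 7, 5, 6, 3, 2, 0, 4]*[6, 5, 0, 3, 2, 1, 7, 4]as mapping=[0→5, 1→4, 2→1, 3→7, 4→3, 5→0, 6→6, 7→2]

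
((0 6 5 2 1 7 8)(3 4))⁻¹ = (0 8 7 1 2 5 6)(3 4)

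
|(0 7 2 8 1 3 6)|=7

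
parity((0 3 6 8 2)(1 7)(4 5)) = even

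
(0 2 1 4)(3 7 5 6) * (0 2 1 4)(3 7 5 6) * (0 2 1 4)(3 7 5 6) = (0 4 1 2)(3 6 5 7)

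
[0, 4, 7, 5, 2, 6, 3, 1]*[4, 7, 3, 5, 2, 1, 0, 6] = [4, 2, 6, 1, 3, 0, 5, 7]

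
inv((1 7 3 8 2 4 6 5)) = (1 5 6 4 2 8 3 7)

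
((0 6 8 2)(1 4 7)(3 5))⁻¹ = (0 2 8 6)(1 7 4)(3 5)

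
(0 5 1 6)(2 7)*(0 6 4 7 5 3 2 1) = (0 3 2 5)(1 4 7)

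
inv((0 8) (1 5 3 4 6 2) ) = (0 8) (1 2 6 4 3 5) 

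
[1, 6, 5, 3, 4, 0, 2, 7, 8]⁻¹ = [5, 0, 6, 3, 4, 2, 1, 7, 8]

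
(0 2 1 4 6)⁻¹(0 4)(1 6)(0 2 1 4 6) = (0 4)(2 6)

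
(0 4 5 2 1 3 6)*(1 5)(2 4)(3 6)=(0 2 5 4 1 6)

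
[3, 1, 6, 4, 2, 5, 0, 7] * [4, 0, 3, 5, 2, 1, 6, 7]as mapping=[0→5, 1→0, 2→6, 3→2, 4→3, 5→1, 6→4, 7→7]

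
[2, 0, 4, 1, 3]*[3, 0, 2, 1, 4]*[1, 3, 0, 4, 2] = [0, 4, 2, 1, 3]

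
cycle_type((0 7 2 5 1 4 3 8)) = 8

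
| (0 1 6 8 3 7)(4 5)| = 6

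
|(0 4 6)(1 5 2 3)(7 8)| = 12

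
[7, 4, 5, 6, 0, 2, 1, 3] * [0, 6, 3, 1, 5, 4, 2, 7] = [7, 5, 4, 2, 0, 3, 6, 1]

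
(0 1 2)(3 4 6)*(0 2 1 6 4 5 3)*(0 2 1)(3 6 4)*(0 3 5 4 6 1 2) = (0 6)(1 3 4 5)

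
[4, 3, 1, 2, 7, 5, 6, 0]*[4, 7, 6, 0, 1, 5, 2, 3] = [1, 0, 7, 6, 3, 5, 2, 4]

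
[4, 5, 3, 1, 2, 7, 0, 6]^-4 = [1, 0, 7, 6, 5, 4, 3, 2]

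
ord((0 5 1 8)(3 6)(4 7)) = 4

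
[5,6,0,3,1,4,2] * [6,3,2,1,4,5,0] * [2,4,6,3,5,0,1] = [0,2,1,4,3,5,6]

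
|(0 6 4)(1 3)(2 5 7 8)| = 12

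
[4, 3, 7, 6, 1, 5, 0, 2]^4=[6, 4, 2, 1, 0, 5, 3, 7]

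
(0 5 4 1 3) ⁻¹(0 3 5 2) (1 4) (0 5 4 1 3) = (0 4 2 5) (1 3) 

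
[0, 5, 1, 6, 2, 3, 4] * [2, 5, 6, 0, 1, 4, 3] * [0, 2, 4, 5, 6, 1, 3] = [4, 6, 1, 5, 3, 0, 2]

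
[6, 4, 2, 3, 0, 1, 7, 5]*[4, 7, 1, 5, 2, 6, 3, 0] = [3, 2, 1, 5, 4, 7, 0, 6]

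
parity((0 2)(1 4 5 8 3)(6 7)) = even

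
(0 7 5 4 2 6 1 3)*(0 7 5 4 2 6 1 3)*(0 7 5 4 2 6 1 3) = (0 4 1 7 2 3 5 6)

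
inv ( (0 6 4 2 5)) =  (0 5 2 4 6)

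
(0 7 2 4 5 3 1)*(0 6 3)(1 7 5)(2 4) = (0 5)(1 6 3 7 4)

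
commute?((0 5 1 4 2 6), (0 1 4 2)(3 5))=no:(0 5 1 4 2 6)*(0 1 4 2)(3 5)=(0 3 5 4)(1 2 6), (0 1 4 2)(3 5)*(0 5 1 4 2 6)=(0 4 6)(1 2 5 3)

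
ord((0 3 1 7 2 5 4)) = 7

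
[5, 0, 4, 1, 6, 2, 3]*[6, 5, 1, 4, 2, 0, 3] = [0, 6, 2, 5, 3, 1, 4]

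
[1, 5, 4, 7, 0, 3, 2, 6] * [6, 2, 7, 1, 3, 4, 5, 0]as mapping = [0→2, 1→4, 2→3, 3→0, 4→6, 5→1, 6→7, 7→5]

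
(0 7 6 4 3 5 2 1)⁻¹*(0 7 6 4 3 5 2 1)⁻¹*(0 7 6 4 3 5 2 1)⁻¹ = (0 5 6 1 3 7 2 4)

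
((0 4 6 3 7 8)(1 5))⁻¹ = (0 8 7 3 6 4)(1 5)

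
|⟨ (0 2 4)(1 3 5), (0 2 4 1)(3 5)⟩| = 360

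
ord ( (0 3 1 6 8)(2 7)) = 10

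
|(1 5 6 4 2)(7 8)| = 10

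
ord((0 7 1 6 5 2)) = 6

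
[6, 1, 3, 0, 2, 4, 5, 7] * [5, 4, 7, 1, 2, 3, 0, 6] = [0, 4, 1, 5, 7, 2, 3, 6]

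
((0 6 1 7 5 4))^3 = (0 7)(1 4)(5 6)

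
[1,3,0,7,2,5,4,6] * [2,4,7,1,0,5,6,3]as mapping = [0→4,1→1,2→2,3→3,4→7,5→5,6→0,7→6]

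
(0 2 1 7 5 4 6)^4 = (0 5 2 4 1 6 7)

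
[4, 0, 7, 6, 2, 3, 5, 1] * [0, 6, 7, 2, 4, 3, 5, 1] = [4, 0, 1, 5, 7, 2, 3, 6]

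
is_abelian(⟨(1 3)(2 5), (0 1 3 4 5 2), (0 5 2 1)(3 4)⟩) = no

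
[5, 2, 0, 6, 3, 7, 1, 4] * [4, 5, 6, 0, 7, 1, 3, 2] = [1, 6, 4, 3, 0, 2, 5, 7]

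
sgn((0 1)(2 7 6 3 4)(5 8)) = 1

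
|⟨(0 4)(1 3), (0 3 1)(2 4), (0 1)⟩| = 120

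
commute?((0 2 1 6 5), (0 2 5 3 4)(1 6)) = no:(0 2 1 6 5) * (0 2 5 3 4)(1 6) = (0 5 2 6 3 4), (0 2 5 3 4)(1 6) * (0 2 1 6 5) = (0 1 5 3 4 2)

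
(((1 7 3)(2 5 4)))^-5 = (1 7 3)(2 5 4)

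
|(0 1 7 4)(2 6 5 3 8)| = 20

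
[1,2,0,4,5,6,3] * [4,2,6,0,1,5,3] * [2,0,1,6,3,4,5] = [1,5,3,0,4,6,2]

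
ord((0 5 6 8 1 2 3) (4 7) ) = 14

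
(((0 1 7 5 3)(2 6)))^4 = (0 3 5 7 1)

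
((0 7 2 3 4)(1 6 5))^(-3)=(0 2 4 7 3)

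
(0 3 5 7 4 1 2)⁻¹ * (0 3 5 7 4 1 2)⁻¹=(0 1 7 3 2 4 5)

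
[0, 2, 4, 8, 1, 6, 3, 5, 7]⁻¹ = [0, 4, 1, 6, 2, 7, 5, 8, 3]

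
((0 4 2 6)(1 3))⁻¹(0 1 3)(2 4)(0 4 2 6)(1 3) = (1 4 3)(2 6)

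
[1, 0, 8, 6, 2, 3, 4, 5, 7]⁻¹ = [1, 0, 4, 5, 6, 7, 3, 8, 2]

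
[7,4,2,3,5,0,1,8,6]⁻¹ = [5,6,2,3,1,4,8,0,7]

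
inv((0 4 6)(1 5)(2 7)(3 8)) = (0 6 4)(1 5)(2 7)(3 8)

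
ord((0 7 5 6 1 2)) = 6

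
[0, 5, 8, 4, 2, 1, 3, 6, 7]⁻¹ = [0, 5, 4, 6, 3, 1, 7, 8, 2]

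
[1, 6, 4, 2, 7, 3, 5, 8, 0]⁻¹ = [8, 0, 3, 5, 2, 6, 1, 4, 7]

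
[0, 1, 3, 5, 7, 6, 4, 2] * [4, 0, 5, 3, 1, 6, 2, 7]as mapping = [0→4, 1→0, 2→3, 3→6, 4→7, 5→2, 6→1, 7→5]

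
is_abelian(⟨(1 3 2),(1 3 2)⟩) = yes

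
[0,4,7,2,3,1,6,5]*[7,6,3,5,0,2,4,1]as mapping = [0→7,1→0,2→1,3→3,4→5,5→6,6→4,7→2]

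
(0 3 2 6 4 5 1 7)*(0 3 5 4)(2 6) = (0 5 1 7 3 6)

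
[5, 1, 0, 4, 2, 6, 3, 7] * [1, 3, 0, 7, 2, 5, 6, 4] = [5, 3, 1, 2, 0, 6, 7, 4] 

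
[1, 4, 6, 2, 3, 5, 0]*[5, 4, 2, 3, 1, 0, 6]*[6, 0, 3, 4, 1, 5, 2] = [1, 0, 2, 3, 4, 6, 5]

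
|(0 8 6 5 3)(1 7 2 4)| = 20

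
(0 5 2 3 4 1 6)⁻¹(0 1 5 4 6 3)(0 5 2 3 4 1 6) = (0 4 5 6 2 1)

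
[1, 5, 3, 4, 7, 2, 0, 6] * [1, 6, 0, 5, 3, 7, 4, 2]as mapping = [0→6, 1→7, 2→5, 3→3, 4→2, 5→0, 6→1, 7→4]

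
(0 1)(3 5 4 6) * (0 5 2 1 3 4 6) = (0 3 2 1 5 6 4)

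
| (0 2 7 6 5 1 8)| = 7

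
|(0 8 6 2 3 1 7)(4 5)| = 14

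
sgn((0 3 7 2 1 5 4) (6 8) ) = -1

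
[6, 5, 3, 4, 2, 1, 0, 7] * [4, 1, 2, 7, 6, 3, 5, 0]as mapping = [0→5, 1→3, 2→7, 3→6, 4→2, 5→1, 6→4, 7→0]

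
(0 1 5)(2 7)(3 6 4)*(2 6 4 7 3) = (0 1 5)(2 3 4)(6 7)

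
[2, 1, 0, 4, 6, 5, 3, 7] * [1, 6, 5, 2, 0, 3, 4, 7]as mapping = [0→5, 1→6, 2→1, 3→0, 4→4, 5→3, 6→2, 7→7]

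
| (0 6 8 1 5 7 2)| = 7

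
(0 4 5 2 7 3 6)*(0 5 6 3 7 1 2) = (0 4 6 5) (1 2) 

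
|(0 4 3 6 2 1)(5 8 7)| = 6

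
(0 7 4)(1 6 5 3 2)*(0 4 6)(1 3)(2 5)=(0 7 6 2 3 5 1)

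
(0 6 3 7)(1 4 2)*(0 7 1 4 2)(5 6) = (0 5 6 3 1 2 4)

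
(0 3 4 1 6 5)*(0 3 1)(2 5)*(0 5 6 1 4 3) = (0 4 5)(2 6)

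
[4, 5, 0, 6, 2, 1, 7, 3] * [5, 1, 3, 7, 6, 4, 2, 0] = [6, 4, 5, 2, 3, 1, 0, 7]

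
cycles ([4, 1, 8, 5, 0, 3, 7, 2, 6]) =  (0 4)(2 8 6 7)(3 5)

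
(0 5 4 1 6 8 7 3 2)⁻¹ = (0 2 3 7 8 6 1 4 5)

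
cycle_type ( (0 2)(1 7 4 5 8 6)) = 2.6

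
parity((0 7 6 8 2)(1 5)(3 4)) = even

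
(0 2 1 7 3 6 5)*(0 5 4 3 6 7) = (0 2 1)(3 7 6 4)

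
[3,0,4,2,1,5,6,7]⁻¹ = [1,4,3,0,2,5,6,7]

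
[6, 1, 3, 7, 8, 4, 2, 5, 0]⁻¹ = [8, 1, 6, 2, 5, 7, 0, 3, 4]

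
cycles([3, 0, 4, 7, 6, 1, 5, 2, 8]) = (0 3 7 2 4 6 5 1) 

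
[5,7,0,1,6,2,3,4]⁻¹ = [2,3,5,6,7,0,4,1]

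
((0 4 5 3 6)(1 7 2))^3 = (0 3 4 6 5)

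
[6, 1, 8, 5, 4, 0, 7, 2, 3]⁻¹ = [5, 1, 7, 8, 4, 3, 0, 6, 2]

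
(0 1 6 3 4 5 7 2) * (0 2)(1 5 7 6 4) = (0 5 6 3 1 4 7)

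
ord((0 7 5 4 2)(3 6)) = 10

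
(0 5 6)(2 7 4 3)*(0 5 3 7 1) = (0 3 2 1)(4 7)(5 6)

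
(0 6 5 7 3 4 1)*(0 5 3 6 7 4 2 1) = (0 7 6 3 2 1 5 4)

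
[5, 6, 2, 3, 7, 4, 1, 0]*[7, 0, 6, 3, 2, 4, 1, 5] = [4, 1, 6, 3, 5, 2, 0, 7]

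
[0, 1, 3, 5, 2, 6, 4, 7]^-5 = [0, 1, 2, 3, 4, 5, 6, 7]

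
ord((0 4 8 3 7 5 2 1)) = 8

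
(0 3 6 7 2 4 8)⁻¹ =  (0 8 4 2 7 6 3)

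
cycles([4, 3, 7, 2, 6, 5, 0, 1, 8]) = (0 4 6)(1 3 2 7)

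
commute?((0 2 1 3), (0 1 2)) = no:(0 2 1 3) * (0 1 2) = (1 3), (0 1 2) * (0 2 1 3) = (0 3)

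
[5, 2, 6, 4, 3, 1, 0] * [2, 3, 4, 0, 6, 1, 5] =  [1, 4, 5, 6, 0, 3, 2]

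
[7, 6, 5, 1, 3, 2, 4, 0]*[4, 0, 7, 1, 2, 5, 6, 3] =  [3, 6, 5, 0, 1, 7, 2, 4]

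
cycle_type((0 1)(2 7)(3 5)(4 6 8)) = 2^3.3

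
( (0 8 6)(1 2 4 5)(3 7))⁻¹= (0 6 8)(1 5 4 2)(3 7)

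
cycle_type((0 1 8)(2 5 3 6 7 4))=3.6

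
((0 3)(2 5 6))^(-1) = (0 3)(2 6 5)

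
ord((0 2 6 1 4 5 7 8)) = 8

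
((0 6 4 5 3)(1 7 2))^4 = (0 3 5 4 6)(1 7 2)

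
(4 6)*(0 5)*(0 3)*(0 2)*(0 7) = (0 5 3 2 7)(4 6)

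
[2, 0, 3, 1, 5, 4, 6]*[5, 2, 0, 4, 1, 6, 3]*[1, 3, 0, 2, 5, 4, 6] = [1, 4, 5, 0, 6, 3, 2]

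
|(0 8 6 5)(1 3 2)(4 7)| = 12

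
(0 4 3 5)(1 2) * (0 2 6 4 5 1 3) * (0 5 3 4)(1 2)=(0 3 2 4 5 1 6)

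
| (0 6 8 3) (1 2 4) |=12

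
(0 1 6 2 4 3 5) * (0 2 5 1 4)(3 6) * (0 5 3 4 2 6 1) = (0 2 5 6 3)(1 4)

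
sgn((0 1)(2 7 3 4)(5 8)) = -1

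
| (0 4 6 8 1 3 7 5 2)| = 9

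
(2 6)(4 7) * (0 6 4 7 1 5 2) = (0 6)(1 5 2 4)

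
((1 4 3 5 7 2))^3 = (1 5)(2 3)(4 7)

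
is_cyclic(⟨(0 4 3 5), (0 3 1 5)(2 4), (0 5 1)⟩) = no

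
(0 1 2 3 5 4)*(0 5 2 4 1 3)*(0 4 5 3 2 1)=(0 2 4 3 1 5)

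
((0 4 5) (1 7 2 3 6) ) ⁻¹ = (0 5 4) (1 6 3 2 7) 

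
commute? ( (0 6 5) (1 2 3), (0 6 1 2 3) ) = no: (0 6 5) (1 2 3)*(0 6 1 2 3) = (0 1 3 2) (5 6), (0 6 1 2 3)*(0 6 5) (1 2 3) = (0 5) (1 3 6 2) 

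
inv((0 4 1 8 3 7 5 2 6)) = (0 6 2 5 7 3 8 1 4)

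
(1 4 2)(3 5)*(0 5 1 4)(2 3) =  (0 5 2 4 3 1)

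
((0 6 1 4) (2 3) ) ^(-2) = (0 1) (4 6) 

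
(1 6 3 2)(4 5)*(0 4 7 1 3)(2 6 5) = (0 4 2 3 6)(1 5 7)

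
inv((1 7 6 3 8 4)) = (1 4 8 3 6 7)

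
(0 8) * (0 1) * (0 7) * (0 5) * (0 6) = (0 8 1 7 5 6)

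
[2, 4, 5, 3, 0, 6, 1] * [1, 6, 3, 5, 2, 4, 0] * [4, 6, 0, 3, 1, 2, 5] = [3, 0, 1, 2, 6, 4, 5]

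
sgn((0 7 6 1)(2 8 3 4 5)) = -1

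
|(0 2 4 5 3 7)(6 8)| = 6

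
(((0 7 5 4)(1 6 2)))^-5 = (0 4 5 7)(1 6 2)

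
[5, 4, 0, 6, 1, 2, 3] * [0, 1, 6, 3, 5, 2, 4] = [2, 5, 0, 4, 1, 6, 3]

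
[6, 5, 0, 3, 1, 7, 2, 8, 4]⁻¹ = [2, 4, 6, 3, 8, 1, 0, 5, 7]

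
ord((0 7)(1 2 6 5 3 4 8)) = 14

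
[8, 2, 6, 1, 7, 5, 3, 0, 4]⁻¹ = [7, 3, 1, 6, 8, 5, 2, 4, 0]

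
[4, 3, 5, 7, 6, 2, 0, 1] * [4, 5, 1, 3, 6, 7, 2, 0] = [6, 3, 7, 0, 2, 1, 4, 5]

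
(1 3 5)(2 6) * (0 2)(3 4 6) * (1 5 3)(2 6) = (0 6)(1 4 2)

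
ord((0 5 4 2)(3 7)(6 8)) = 4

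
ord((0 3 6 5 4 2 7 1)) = 8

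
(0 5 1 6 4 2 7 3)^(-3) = (0 2 1 3 4 5 7 6)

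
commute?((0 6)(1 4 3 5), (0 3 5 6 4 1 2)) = no:(0 6)(1 4 3 5)*(0 3 5 6 4 1 2) = (0 4 5 2)(3 6), (0 3 5 6 4 1 2)*(0 6)(1 4 3 5) = (0 5)(1 2 6 3)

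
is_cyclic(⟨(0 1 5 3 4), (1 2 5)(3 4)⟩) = no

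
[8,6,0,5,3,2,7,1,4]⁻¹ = [2,7,5,4,8,3,1,6,0]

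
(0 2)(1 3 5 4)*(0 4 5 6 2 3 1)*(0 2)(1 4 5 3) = (0 1 4 2 5 3 6)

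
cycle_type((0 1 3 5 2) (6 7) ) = 2.5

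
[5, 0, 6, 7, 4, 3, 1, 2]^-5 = [3, 5, 1, 2, 4, 7, 0, 6]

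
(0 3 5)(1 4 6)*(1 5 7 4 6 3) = (0 1 6 5)(3 7 4)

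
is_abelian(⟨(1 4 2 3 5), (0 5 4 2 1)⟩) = no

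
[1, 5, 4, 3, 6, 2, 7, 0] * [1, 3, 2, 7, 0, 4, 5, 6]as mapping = [0→3, 1→4, 2→0, 3→7, 4→5, 5→2, 6→6, 7→1]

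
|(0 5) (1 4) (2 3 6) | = 6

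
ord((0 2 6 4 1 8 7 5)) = 8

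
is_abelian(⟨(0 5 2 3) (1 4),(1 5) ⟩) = no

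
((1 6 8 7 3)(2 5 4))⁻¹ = (1 3 7 8 6)(2 4 5)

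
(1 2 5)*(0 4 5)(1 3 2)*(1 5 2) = (0 4 2)(1 5 3)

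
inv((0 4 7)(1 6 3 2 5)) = (0 7 4)(1 5 2 3 6)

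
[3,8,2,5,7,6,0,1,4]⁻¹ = [6,7,2,0,8,3,5,4,1]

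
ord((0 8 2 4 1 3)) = 6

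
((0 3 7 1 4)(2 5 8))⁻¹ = (0 4 1 7 3)(2 8 5)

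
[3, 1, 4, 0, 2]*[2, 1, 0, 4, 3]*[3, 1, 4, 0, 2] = [2, 1, 0, 4, 3]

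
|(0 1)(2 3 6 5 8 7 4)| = 14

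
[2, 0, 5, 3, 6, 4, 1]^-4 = [5, 2, 4, 3, 1, 6, 0]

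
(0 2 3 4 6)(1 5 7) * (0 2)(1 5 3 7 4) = (1 3)(2 7 5 4 6)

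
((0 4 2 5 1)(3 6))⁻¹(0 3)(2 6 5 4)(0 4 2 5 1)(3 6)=(1 2 5 3)(4 6)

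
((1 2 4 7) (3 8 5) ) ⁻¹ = (1 7 4 2) (3 5 8) 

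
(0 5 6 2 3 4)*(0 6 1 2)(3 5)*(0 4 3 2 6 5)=(0 2)(1 6 4 5)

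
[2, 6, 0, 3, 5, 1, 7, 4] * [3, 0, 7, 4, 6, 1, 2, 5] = [7, 2, 3, 4, 1, 0, 5, 6]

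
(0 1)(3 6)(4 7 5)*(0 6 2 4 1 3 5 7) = (0 3 2 4)(1 6 5)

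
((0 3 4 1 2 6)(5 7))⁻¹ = (0 6 2 1 4 3)(5 7)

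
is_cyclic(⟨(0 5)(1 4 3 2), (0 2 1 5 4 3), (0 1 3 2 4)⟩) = no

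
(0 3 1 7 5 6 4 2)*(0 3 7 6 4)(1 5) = (0 7 1 6)(2 3 5 4)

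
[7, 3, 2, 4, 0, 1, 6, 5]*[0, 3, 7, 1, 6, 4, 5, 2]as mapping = [0→2, 1→1, 2→7, 3→6, 4→0, 5→3, 6→5, 7→4]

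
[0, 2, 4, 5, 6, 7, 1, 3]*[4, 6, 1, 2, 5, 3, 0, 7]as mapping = [0→4, 1→1, 2→5, 3→3, 4→0, 5→7, 6→6, 7→2]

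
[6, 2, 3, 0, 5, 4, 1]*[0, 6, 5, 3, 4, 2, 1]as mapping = [0→1, 1→5, 2→3, 3→0, 4→2, 5→4, 6→6]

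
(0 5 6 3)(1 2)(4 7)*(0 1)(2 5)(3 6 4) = (0 2)(1 5 4 7 3)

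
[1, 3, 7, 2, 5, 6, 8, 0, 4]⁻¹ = [7, 0, 3, 1, 8, 4, 5, 2, 6]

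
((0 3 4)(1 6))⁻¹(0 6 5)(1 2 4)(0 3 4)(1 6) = (0 6 2)(1 5 3)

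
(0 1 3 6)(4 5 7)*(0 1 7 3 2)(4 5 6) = (0 7 5 3 4 6 1 2)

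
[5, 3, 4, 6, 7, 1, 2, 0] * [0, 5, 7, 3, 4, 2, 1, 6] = [2, 3, 4, 1, 6, 5, 7, 0]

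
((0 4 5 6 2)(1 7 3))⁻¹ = (0 2 6 5 4)(1 3 7)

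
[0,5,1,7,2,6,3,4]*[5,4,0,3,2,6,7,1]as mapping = [0→5,1→6,2→4,3→1,4→0,5→7,6→3,7→2]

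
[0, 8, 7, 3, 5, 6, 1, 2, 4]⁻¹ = [0, 6, 7, 3, 8, 4, 5, 2, 1]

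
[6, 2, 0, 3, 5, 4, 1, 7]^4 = [0, 1, 2, 3, 4, 5, 6, 7]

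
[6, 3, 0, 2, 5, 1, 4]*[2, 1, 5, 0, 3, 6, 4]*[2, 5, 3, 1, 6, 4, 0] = [6, 2, 3, 4, 0, 5, 1]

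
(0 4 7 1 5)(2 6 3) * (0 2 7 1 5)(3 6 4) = (0 3 7 5 2 4 1)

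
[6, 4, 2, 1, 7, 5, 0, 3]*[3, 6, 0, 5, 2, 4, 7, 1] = [7, 2, 0, 6, 1, 4, 3, 5]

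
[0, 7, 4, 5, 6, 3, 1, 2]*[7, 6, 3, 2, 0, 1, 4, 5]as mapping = [0→7, 1→5, 2→0, 3→1, 4→4, 5→2, 6→6, 7→3]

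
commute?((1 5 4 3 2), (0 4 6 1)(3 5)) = no:(1 5 4 3 2) * (0 4 6 1)(3 5) = (0 4 5 6 1 3 2), (0 4 6 1)(3 5) * (1 5 4 3 2) = (0 3 4 6 5 2 1)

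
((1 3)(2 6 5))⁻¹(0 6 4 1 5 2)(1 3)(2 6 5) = (0 5 4 3 2 6)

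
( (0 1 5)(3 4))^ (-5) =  (0 1 5)(3 4)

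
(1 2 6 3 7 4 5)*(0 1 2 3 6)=(0 1 3 7 4 5 2)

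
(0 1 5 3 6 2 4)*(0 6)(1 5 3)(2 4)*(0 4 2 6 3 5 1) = (0 1 5)(2 6)(3 4)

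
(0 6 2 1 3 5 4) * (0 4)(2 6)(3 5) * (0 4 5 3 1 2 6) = (0 6)(1 3)(4 5)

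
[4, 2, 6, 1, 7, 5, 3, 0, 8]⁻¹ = [7, 3, 1, 6, 0, 5, 2, 4, 8]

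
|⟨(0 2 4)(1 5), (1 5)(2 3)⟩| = 48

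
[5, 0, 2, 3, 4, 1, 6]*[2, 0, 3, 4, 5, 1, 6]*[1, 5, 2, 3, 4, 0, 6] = [5, 2, 3, 4, 0, 1, 6] 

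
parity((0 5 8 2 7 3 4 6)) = odd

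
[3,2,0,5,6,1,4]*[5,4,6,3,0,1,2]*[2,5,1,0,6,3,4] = [0,4,3,5,1,6,2]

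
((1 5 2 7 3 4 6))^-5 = (1 2 3 6 5 7 4)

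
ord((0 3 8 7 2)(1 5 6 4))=20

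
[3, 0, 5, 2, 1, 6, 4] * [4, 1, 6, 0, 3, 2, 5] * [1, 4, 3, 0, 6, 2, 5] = [1, 6, 3, 5, 4, 2, 0]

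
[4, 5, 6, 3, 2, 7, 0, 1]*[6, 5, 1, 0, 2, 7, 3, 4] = [2, 7, 3, 0, 1, 4, 6, 5]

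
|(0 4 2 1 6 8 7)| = 7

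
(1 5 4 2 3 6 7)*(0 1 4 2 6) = (0 1 5 2 3)(4 6 7)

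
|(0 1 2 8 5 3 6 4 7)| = 9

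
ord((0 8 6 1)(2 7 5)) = 12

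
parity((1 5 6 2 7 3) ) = odd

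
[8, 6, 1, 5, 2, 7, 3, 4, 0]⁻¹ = [8, 2, 4, 6, 7, 3, 1, 5, 0]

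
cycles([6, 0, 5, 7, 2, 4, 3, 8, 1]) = (0 6 3 7 8 1)(2 5 4)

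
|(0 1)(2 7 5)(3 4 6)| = 6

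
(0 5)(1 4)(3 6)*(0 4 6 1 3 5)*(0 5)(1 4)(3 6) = (0 5 1 3 4 6)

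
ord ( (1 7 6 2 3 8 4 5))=8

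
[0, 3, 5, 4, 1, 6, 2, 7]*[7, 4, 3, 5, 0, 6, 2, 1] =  [7, 5, 6, 0, 4, 2, 3, 1]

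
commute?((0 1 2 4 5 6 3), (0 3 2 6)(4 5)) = no:(0 1 2 4 5 6 3) * (0 3 2 6)(4 5) = (0 1 6 2 5), (0 3 2 6)(4 5) * (0 1 2 4 5 6 3) = (1 2 3 4 6)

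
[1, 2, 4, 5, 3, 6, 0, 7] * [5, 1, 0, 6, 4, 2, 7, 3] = [1, 0, 4, 2, 6, 7, 5, 3]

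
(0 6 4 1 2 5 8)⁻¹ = (0 8 5 2 1 4 6)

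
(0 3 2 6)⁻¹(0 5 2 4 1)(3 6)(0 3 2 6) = (0 2)(1 3 5 6 4)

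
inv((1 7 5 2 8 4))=(1 4 8 2 5 7)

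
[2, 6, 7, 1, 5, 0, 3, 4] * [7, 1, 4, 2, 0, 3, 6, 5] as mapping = [0→4, 1→6, 2→5, 3→1, 4→3, 5→7, 6→2, 7→0] 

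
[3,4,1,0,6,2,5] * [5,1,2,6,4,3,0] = [6,4,1,5,0,2,3]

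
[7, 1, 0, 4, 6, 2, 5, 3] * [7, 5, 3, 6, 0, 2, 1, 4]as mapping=[0→4, 1→5, 2→7, 3→0, 4→1, 5→3, 6→2, 7→6]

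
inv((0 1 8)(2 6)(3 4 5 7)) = (0 8 1)(2 6)(3 7 5 4)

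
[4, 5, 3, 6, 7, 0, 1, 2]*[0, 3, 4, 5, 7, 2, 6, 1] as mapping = [0→7, 1→2, 2→5, 3→6, 4→1, 5→0, 6→3, 7→4] 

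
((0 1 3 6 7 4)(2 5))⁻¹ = (0 4 7 6 3 1)(2 5)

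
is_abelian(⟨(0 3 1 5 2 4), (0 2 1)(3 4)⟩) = no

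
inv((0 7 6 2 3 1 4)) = (0 4 1 3 2 6 7)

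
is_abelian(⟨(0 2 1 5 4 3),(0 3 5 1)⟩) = no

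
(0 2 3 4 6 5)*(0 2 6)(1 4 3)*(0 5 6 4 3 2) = (0 4 5)(1 3 2)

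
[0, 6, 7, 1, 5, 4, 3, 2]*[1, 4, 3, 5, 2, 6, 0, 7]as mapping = [0→1, 1→0, 2→7, 3→4, 4→6, 5→2, 6→5, 7→3]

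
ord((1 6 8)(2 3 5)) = 3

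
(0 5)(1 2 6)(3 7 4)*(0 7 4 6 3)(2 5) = (0 2 3 4)(1 5 7 6)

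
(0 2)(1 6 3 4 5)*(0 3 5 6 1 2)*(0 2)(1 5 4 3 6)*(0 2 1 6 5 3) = (0 1 3)(2 5)(4 6)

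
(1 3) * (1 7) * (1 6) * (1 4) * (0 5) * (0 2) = (0 5 2)(1 3 7 6 4)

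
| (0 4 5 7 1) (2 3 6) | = 15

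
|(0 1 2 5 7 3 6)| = 7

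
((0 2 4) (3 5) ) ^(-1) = (0 4 2) (3 5) 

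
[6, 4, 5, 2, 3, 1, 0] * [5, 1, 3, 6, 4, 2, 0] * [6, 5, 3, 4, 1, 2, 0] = [6, 1, 3, 4, 0, 5, 2]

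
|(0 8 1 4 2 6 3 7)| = 8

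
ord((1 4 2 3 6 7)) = 6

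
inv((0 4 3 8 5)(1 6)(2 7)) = (0 5 8 3 4)(1 6)(2 7)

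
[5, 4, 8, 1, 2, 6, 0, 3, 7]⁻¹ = [6, 3, 4, 7, 1, 0, 5, 8, 2]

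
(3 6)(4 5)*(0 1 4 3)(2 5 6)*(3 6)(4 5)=(0 1 5 6)(2 4 3)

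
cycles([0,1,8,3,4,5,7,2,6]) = (2 8 6 7)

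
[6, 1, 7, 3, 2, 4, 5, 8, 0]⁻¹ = [8, 1, 4, 3, 5, 6, 0, 2, 7]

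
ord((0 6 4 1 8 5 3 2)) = 8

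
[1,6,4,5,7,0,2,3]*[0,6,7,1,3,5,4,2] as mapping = [0→6,1→4,2→3,3→5,4→2,5→0,6→7,7→1] 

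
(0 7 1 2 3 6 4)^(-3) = (0 3 7 6 1 4 2)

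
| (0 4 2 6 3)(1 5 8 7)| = 20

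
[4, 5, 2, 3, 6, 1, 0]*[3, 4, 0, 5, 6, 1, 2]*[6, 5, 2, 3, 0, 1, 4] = [4, 5, 6, 1, 2, 0, 3]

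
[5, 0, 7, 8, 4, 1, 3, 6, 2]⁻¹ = [1, 5, 8, 6, 4, 0, 7, 2, 3]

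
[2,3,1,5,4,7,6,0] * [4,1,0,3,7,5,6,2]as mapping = [0→0,1→3,2→1,3→5,4→7,5→2,6→6,7→4]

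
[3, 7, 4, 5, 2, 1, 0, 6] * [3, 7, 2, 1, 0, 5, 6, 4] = [1, 4, 0, 5, 2, 7, 3, 6]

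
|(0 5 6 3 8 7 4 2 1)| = 9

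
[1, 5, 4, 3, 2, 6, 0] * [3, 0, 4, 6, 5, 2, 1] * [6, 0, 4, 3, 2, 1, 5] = [6, 4, 1, 5, 2, 0, 3]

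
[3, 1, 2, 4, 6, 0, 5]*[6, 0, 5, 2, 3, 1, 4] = [2, 0, 5, 3, 4, 6, 1]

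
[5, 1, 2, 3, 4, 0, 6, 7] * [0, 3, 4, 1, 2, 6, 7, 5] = [6, 3, 4, 1, 2, 0, 7, 5]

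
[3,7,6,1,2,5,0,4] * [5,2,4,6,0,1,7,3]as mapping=[0→6,1→3,2→7,3→2,4→4,5→1,6→5,7→0]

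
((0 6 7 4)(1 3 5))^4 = (1 3 5)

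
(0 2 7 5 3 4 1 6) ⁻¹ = (0 6 1 4 3 5 7 2) 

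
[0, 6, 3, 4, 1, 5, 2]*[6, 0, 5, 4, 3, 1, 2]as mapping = [0→6, 1→2, 2→4, 3→3, 4→0, 5→1, 6→5]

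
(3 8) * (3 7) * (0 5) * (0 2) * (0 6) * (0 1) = (0 5 2 6 1)(3 8 7)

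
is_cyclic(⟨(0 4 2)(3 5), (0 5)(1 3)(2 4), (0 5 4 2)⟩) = no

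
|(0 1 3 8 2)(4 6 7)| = 15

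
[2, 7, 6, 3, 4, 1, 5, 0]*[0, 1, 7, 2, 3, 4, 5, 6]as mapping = [0→7, 1→6, 2→5, 3→2, 4→3, 5→1, 6→4, 7→0]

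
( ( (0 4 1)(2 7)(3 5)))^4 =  (0 4 1)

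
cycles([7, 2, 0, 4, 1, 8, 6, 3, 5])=(0 7 3 4 1 2)(5 8)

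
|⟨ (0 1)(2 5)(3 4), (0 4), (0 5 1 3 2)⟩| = 720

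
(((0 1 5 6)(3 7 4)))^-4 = (3 4 7)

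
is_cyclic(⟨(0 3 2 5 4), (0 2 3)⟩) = no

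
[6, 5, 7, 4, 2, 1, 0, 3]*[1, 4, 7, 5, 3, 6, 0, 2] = [0, 6, 2, 3, 7, 4, 1, 5]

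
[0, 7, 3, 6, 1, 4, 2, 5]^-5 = [0, 4, 3, 6, 5, 7, 2, 1]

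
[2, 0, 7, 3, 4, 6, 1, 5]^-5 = [2, 0, 7, 3, 4, 6, 1, 5]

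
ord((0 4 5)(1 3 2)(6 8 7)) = 3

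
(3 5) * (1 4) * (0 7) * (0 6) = (0 7 6)(1 4)(3 5)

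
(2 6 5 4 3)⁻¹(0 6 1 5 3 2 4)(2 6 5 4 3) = (0 5 1 4 2 6 3)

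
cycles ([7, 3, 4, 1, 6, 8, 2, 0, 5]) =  (0 7)(1 3)(2 4 6)(5 8)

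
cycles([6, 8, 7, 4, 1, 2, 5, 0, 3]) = (0 6 5 2 7)(1 8 3 4)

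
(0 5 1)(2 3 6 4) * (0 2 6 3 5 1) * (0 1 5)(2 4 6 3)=(0 5 1 4 3 2)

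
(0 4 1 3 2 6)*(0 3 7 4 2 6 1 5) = (0 2 1 7 4 5)(3 6)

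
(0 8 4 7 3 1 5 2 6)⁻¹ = (0 6 2 5 1 3 7 4 8)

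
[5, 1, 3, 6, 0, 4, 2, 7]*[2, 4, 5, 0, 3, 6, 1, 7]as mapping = [0→6, 1→4, 2→0, 3→1, 4→2, 5→3, 6→5, 7→7]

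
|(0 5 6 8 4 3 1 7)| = 8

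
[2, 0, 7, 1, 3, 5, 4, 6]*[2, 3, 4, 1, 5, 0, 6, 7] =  [4, 2, 7, 3, 1, 0, 5, 6]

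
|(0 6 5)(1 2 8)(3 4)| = 6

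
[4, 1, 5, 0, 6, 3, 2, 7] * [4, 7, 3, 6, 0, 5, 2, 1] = [0, 7, 5, 4, 2, 6, 3, 1]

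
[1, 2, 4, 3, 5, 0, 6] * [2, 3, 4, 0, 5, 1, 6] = [3, 4, 5, 0, 1, 2, 6]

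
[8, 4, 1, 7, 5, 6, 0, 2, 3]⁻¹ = [6, 2, 7, 8, 1, 4, 5, 3, 0]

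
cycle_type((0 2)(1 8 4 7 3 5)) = 2.6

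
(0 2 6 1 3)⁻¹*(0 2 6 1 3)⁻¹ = (0 1 2 3 6)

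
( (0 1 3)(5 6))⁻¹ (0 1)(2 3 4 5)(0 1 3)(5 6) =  (0 4 6 2)(1 3)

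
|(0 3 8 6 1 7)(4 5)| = 6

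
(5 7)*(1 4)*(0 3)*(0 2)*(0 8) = (0 3 2 8)(1 4)(5 7)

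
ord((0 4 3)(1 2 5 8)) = 12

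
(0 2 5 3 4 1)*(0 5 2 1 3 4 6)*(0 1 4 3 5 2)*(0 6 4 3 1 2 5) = (0 3 4)(1 5)(2 6)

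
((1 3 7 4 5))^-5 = ()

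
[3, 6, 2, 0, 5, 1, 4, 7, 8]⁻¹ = [3, 5, 2, 0, 6, 4, 1, 7, 8]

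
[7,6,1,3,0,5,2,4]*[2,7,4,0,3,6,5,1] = [1,5,7,0,2,6,4,3]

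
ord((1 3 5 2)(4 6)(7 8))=4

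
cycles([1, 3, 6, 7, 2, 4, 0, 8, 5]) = (0 1 3 7 8 5 4 2 6)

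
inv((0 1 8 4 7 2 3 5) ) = (0 5 3 2 7 4 8 1) 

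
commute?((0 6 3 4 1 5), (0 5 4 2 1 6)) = no:(0 6 3 4 1 5)*(0 5 4 2 1 6) = (1 4 6 3 2), (0 5 4 2 1 6)*(0 6 3 4 1 5) = (1 3 4 2 5)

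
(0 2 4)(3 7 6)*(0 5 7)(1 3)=(0 2 4 5 7 6 1 3)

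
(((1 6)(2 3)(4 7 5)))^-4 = (4 5 7)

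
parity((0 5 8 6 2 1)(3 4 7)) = odd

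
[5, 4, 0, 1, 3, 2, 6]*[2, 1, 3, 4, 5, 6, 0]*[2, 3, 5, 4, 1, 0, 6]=[6, 0, 5, 3, 1, 4, 2]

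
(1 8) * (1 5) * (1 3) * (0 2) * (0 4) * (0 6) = (0 2 4 6)(1 8 5 3)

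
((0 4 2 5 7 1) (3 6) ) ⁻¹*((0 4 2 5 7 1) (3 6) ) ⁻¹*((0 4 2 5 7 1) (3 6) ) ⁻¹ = (0 5) (1 2) (3 6) (4 7) 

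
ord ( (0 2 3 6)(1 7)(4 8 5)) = 12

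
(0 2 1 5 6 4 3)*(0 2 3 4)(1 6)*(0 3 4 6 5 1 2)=(0 4 6 3)(2 5)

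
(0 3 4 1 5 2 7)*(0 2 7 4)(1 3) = (0 1 5 7 2 4 3)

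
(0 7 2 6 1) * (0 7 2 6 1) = (0 2 1 7 6)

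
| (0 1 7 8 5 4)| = 6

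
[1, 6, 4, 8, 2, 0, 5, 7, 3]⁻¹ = [5, 0, 4, 8, 2, 6, 1, 7, 3]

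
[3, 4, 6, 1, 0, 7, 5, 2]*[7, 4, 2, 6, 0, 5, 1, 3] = [6, 0, 1, 4, 7, 3, 5, 2]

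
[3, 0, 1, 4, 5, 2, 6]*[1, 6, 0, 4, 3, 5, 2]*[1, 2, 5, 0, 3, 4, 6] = [3, 2, 6, 0, 4, 1, 5]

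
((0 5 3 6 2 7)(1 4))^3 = (0 6)(1 4)(2 5)(3 7)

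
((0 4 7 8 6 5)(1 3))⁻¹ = (0 5 6 8 7 4)(1 3)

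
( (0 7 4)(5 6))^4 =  (0 7 4)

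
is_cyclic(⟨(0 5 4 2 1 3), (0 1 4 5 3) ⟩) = no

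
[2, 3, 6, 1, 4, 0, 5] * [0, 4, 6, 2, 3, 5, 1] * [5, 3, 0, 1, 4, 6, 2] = [2, 0, 3, 4, 1, 5, 6]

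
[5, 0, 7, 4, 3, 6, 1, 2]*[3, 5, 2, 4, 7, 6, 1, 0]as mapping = [0→6, 1→3, 2→0, 3→7, 4→4, 5→1, 6→5, 7→2]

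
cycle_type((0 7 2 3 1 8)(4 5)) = 2.6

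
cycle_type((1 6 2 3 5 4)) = 6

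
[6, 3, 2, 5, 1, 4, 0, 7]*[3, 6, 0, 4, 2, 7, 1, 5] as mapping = [0→1, 1→4, 2→0, 3→7, 4→6, 5→2, 6→3, 7→5] 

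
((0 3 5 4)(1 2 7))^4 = (1 2 7)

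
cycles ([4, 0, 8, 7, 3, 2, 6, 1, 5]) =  (0 4 3 7 1)(2 8 5)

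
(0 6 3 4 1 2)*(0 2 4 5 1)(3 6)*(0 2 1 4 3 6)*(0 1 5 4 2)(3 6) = (0 3 4)(1 6)(2 5)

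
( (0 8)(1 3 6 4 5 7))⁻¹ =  (0 8)(1 7 5 4 6 3)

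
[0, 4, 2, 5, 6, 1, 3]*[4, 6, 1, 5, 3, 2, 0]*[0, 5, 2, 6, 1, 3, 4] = [1, 6, 5, 2, 0, 4, 3]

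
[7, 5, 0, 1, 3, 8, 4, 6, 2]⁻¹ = [2, 3, 8, 4, 6, 1, 7, 0, 5]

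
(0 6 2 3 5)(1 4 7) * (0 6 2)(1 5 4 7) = (0 2 3 4 1 7 5 6)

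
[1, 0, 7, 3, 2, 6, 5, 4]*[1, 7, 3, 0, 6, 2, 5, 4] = [7, 1, 4, 0, 3, 5, 2, 6]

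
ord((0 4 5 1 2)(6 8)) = 10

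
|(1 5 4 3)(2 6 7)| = 12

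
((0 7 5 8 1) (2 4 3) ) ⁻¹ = (0 1 8 5 7) (2 3 4) 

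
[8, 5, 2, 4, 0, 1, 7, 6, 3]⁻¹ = [4, 5, 2, 8, 3, 1, 7, 6, 0]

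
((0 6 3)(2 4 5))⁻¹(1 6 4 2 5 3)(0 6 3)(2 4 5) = (0 1 3 5 4 2)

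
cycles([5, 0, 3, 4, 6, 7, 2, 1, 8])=(0 5 7 1)(2 3 4 6)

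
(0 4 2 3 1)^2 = (0 2 1 4 3)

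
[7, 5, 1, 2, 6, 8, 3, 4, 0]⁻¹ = [8, 2, 3, 6, 7, 1, 4, 0, 5]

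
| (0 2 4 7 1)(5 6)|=10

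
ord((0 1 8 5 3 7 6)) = 7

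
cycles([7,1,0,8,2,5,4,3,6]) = (0 7 3 8 6 4 2)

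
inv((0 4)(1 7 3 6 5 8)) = (0 4)(1 8 5 6 3 7)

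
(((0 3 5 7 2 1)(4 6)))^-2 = (0 2 5)(1 7 3)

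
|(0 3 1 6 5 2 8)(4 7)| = 14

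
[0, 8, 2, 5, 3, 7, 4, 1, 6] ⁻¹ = [0, 7, 2, 4, 6, 3, 8, 5, 1] 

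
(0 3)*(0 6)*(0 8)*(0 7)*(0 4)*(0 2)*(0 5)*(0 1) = (0 3 6 8 7 4 2 5 1) 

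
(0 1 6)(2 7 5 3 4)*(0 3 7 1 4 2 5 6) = (0 4 5 7 6 3 2 1)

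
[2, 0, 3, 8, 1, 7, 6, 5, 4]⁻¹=[1, 4, 0, 2, 8, 7, 6, 5, 3]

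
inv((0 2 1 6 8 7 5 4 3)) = (0 3 4 5 7 8 6 1 2)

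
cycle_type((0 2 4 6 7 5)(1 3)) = 2.6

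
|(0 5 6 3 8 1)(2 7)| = 6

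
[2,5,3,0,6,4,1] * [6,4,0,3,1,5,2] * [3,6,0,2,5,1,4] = [3,1,2,4,0,6,5] 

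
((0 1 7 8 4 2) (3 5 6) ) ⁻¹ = (0 2 4 8 7 1) (3 6 5) 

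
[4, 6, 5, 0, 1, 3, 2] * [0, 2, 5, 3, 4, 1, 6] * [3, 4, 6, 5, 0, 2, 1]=[0, 1, 4, 3, 6, 5, 2]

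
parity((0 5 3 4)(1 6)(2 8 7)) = even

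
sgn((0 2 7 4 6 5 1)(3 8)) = -1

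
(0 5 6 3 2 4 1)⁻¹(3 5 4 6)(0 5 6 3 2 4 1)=(1 3 2 6)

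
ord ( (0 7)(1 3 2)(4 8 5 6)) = 12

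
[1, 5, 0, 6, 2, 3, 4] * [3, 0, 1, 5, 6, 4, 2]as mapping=[0→0, 1→4, 2→3, 3→2, 4→1, 5→5, 6→6]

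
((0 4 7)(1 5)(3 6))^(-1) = (0 7 4)(1 5)(3 6)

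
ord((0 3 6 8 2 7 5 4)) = 8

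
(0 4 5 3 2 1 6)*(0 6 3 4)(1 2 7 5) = (1 3 7 5 4)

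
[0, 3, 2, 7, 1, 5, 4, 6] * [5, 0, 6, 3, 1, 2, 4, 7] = [5, 3, 6, 7, 0, 2, 1, 4]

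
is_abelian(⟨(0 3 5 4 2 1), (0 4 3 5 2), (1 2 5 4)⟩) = no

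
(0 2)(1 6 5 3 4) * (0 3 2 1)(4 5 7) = (0 1 6 7 4)(2 3 5)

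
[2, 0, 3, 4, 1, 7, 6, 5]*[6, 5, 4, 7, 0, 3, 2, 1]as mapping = [0→4, 1→6, 2→7, 3→0, 4→5, 5→1, 6→2, 7→3]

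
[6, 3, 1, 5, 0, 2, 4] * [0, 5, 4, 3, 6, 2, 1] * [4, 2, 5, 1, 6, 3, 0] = [2, 1, 3, 5, 4, 6, 0]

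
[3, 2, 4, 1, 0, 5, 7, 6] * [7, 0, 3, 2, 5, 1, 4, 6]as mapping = [0→2, 1→3, 2→5, 3→0, 4→7, 5→1, 6→6, 7→4]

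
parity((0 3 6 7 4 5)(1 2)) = even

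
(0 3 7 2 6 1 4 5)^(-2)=(0 4 6 7)(1 2 3 5)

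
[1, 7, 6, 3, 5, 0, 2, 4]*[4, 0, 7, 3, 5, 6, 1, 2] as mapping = [0→0, 1→2, 2→1, 3→3, 4→6, 5→4, 6→7, 7→5] 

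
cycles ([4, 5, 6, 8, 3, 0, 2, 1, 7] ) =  (0 4 3 8 7 1 5)(2 6)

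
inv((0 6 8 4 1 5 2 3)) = (0 3 2 5 1 4 8 6)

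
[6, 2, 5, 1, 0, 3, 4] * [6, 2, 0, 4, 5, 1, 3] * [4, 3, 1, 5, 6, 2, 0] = [5, 4, 3, 1, 0, 6, 2]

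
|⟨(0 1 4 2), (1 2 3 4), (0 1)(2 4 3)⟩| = 120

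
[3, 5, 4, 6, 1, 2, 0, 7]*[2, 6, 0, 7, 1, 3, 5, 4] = [7, 3, 1, 5, 6, 0, 2, 4]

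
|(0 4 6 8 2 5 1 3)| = 8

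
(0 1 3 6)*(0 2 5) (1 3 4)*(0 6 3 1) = (0 1 4) (2 5 6) 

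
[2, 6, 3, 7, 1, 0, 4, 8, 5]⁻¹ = [5, 4, 0, 2, 6, 8, 1, 3, 7]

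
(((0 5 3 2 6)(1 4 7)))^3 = (0 2 5 6 3)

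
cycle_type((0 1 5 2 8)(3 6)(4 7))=2^2.5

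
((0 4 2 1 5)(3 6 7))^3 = (0 1 4 5 2)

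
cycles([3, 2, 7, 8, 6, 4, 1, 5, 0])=(0 3 8)(1 2 7 5 4 6)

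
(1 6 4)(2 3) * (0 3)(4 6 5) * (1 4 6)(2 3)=(0 2)(1 5 6)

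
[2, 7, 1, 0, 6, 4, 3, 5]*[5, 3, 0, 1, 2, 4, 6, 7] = [0, 7, 3, 5, 6, 2, 1, 4]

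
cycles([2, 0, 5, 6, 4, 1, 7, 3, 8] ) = (0 2 5 1)(3 6 7)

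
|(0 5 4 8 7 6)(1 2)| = 6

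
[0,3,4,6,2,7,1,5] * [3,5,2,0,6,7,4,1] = [3,0,6,4,2,1,5,7]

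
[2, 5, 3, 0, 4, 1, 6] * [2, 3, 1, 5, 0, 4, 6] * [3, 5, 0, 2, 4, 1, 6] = [5, 4, 1, 0, 3, 2, 6]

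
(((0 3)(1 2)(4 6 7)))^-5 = (0 3)(1 2)(4 6 7)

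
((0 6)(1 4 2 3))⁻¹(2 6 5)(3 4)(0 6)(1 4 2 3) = (0 5 3)(1 2)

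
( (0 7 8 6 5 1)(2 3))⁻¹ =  (0 1 5 6 8 7)(2 3)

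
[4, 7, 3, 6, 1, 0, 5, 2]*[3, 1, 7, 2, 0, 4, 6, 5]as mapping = [0→0, 1→5, 2→2, 3→6, 4→1, 5→3, 6→4, 7→7]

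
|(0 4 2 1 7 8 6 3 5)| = 9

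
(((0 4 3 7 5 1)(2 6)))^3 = (0 7)(1 3)(2 6)(4 5)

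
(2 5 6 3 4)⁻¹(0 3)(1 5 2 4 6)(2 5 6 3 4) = (0 4)(1 6 5 2 3)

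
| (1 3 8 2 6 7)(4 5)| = 6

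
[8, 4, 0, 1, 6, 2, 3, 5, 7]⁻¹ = [2, 3, 5, 6, 1, 7, 4, 8, 0]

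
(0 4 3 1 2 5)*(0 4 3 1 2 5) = (0 3 2)(1 5 4)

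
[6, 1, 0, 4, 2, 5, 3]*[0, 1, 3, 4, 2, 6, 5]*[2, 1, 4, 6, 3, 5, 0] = [5, 1, 2, 4, 6, 0, 3]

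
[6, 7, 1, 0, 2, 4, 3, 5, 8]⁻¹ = [3, 2, 4, 6, 5, 7, 0, 1, 8]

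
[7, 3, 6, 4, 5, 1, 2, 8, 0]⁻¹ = [8, 5, 6, 1, 3, 4, 2, 0, 7]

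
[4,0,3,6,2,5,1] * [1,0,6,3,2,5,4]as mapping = [0→2,1→1,2→3,3→4,4→6,5→5,6→0]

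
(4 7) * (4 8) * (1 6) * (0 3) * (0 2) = (0 3 2)(1 6)(4 7 8)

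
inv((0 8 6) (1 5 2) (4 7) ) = (0 6 8) (1 2 5) (4 7) 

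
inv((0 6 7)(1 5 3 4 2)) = (0 7 6)(1 2 4 3 5)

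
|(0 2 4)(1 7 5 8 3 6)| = 6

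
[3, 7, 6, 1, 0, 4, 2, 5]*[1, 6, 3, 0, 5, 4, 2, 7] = [0, 7, 2, 6, 1, 5, 3, 4]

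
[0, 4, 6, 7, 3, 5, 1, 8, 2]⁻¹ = [0, 6, 8, 4, 1, 5, 2, 3, 7]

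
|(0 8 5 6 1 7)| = 6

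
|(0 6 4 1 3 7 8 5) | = 8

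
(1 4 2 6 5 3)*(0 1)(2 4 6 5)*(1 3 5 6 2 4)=(0 3)(1 2 6 4)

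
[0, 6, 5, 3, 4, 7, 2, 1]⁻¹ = [0, 7, 6, 3, 4, 2, 1, 5]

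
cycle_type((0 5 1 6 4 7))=6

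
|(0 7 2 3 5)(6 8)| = 10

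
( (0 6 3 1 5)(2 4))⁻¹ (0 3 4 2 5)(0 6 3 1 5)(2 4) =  (0 6 1 2 4)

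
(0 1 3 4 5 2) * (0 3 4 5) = (0 1 4)(2 3 5)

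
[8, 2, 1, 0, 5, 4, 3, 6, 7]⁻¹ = [3, 2, 1, 6, 5, 4, 7, 8, 0]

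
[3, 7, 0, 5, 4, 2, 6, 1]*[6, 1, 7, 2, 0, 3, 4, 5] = [2, 5, 6, 3, 0, 7, 4, 1]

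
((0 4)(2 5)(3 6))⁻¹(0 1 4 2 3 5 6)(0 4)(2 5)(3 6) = (0 5 6 2 3 4 1)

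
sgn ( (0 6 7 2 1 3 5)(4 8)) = -1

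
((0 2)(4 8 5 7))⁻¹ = (0 2)(4 7 5 8)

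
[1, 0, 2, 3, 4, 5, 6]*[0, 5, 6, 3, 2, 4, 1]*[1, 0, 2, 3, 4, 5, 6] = [5, 1, 6, 3, 2, 4, 0]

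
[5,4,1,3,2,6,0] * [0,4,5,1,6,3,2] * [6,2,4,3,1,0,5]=[3,5,1,2,0,4,6] 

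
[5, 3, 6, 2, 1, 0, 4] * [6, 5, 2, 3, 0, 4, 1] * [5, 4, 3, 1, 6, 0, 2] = [6, 1, 4, 3, 0, 2, 5] 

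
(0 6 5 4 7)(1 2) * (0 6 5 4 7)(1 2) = (0 5 7 6 4)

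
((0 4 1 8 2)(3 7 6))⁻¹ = (0 2 8 1 4)(3 6 7)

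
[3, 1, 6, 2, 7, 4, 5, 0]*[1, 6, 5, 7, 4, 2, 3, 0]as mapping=[0→7, 1→6, 2→3, 3→5, 4→0, 5→4, 6→2, 7→1]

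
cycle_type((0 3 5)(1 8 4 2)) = 3.4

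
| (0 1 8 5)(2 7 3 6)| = 4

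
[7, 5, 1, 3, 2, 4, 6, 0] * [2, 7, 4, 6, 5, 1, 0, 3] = [3, 1, 7, 6, 4, 5, 0, 2]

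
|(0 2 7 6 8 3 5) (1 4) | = 14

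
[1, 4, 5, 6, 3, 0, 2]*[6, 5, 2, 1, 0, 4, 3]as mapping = [0→5, 1→0, 2→4, 3→3, 4→1, 5→6, 6→2]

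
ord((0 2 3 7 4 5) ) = 6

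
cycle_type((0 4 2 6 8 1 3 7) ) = 8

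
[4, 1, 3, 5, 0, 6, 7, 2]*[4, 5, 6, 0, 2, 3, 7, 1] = [2, 5, 0, 3, 4, 7, 1, 6]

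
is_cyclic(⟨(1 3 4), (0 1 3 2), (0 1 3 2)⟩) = no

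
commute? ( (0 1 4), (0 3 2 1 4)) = no: (0 1 4)*(0 3 2 1 4) = (0 4 3 2 1), (0 3 2 1 4)*(0 1 4) = (0 3 2 4 1)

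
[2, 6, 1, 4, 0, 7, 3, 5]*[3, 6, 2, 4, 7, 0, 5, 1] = [2, 5, 6, 7, 3, 1, 4, 0]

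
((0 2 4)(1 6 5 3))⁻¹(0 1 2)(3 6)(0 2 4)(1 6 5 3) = (1 5)(2 6 4)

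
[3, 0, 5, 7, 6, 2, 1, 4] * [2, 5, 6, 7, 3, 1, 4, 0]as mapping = [0→7, 1→2, 2→1, 3→0, 4→4, 5→6, 6→5, 7→3]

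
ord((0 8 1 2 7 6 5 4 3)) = 9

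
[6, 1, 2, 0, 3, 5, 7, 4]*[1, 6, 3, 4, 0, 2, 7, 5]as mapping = [0→7, 1→6, 2→3, 3→1, 4→4, 5→2, 6→5, 7→0]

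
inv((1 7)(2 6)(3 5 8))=(1 7)(2 6)(3 8 5)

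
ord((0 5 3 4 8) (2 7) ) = 10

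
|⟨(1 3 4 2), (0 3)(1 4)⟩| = 120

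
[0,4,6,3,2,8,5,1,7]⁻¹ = [0,7,4,3,1,6,2,8,5]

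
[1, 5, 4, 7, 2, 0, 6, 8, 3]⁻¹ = [5, 0, 4, 8, 2, 1, 6, 3, 7]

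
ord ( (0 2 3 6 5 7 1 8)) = 8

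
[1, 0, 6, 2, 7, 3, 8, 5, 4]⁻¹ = [1, 0, 3, 5, 8, 7, 2, 4, 6]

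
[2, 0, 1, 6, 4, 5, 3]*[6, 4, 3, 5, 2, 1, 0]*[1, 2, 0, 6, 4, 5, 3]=[6, 3, 4, 1, 0, 2, 5]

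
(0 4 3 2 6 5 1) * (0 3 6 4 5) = (0 5 1 3 2 4 6)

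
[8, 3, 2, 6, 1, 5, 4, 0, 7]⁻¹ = [7, 4, 2, 1, 6, 5, 3, 8, 0]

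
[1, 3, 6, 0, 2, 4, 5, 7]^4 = [1, 3, 2, 0, 4, 5, 6, 7]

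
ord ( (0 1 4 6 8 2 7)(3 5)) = 14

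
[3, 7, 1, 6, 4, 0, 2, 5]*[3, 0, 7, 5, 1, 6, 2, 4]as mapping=[0→5, 1→4, 2→0, 3→2, 4→1, 5→3, 6→7, 7→6]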